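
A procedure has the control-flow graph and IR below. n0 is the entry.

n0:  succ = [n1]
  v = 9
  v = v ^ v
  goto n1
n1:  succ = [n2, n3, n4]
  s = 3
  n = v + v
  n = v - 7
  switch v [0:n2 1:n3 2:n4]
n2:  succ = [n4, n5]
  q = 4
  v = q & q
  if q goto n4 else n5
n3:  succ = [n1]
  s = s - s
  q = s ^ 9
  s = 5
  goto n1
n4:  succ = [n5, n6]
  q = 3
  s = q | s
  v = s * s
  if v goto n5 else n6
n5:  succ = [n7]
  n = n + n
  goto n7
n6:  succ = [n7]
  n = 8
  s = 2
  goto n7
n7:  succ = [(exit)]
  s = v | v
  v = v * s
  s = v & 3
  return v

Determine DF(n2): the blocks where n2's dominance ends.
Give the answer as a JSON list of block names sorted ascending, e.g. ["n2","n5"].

Answer: ["n4", "n5"]

Working:
idom tree: n1←n0 n2←n1 n3←n1 n4←n1 n5←n1 n6←n4 n7←n1
Dom∩ at merges:
  n1: preds {n0,n3}: {n0} ∩ {n0,n1,n3} = {n0}; idom=n0
  n4: preds {n1,n2}: {n0,n1} ∩ {n0,n1,n2} = {n0,n1}; idom=n1
  n5: preds {n2,n4}: {n0,n1,n2} ∩ {n0,n1,n4} = {n0,n1}; idom=n1
  n7: preds {n5,n6}: {n0,n1,n5} ∩ {n0,n1,n4,n6} = {n0,n1}; idom=n1

DF walk-up:
  n1←n0: walk · to n0
  n1←n3: walk n3→n1 to n0
  n4←n1: walk · to n1
  n4←n2: walk n2 to n1
  n5←n2: walk n2 to n1
  n5←n4: walk n4 to n1
  n7←n5: walk n5 to n1
  n7←n6: walk n6→n4 to n1
  n0 → ∅
  n1 → {n1}
  n2 → {n4,n5}
  n3 → {n1}
  n4 → {n5,n7}
  n5 → {n7}
  n6 → {n7}
  n7 → ∅

DF(n2) = ["n4", "n5"]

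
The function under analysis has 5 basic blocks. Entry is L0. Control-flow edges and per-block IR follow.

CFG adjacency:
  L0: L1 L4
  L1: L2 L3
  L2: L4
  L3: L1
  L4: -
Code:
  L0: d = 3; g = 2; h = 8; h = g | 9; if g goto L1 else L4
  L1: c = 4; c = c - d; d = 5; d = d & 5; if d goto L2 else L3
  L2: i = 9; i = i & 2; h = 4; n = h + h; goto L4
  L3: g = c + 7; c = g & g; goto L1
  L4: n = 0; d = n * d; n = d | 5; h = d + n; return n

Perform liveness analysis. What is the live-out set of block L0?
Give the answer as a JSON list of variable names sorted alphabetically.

def/use:
  L0: def={d,g,h} ue=∅
  L1: def={c,d} ue={d}
  L2: def={h,i,n} ue=∅
  L3: def={c,g} ue={c}
  L4: def={d,h,n} ue={d}

Liveness:
  L0: in=∅ out={d}
  L1: in={d} out={c,d}
  L2: in={d} out={d}
  L3: in={c,d} out={d}
  L4: in={d} out=∅

live-out(L0) = ["d"]

Answer: ["d"]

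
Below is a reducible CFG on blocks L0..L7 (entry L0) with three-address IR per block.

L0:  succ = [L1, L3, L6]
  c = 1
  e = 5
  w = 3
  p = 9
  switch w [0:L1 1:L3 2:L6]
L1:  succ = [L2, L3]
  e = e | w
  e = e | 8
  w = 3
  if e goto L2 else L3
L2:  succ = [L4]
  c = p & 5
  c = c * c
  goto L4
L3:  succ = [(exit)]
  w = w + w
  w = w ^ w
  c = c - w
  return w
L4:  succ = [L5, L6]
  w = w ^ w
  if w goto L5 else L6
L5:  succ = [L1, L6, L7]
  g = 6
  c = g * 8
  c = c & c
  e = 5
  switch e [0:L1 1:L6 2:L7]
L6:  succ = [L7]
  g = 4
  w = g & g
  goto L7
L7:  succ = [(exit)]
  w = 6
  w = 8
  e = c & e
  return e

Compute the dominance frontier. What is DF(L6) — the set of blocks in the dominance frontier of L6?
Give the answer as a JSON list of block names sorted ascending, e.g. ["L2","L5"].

Answer: ["L7"]

Working:
idom tree: L1←L0 L2←L1 L3←L0 L4←L2 L5←L4 L6←L0 L7←L0
Dom at joins:
  L1: preds {L0,L5}: {L0} ∩ {L0,L1,L2,L4,L5} = {L0}; idom=L0
  L3: preds {L0,L1}: {L0} ∩ {L0,L1} = {L0}; idom=L0
  L6: preds {L0,L4,L5}: {L0} ∩ {L0,L1,L2,L4} ∩ {L0,L1,L2,L4,L5} = {L0}; idom=L0
  L7: preds {L5,L6}: {L0,L1,L2,L4,L5} ∩ {L0,L6} = {L0}; idom=L0

DF derivation:
  join L1 pred L0: · stop@L0
  join L1 pred L5: L5→L4→L2→L1 stop@L0
  join L3 pred L0: · stop@L0
  join L3 pred L1: L1 stop@L0
  join L6 pred L0: · stop@L0
  join L6 pred L4: L4→L2→L1 stop@L0
  join L6 pred L5: L5→L4→L2→L1 stop@L0
  join L7 pred L5: L5→L4→L2→L1 stop@L0
  join L7 pred L6: L6 stop@L0
  DF(L0)=∅
  DF(L1)={L1,L3,L6,L7}
  DF(L2)={L1,L6,L7}
  DF(L3)=∅
  DF(L4)={L1,L6,L7}
  DF(L5)={L1,L6,L7}
  DF(L6)={L7}
  DF(L7)=∅

DF(L6) = ["L7"]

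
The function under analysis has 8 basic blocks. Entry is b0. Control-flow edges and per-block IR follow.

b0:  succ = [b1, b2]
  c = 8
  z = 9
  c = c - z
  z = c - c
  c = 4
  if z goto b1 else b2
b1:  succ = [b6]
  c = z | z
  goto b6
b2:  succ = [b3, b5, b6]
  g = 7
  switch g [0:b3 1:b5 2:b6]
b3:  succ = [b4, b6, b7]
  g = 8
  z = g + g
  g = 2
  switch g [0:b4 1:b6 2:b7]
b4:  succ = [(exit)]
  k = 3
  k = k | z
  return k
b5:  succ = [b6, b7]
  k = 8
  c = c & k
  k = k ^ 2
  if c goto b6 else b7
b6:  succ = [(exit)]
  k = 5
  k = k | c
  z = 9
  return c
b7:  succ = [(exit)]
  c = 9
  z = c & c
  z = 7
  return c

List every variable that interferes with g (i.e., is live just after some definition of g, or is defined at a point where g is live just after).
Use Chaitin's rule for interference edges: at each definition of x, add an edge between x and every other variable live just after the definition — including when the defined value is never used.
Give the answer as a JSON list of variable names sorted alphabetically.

Block summaries:
  b0: def={c,z} ue=∅
  b1: def={c} ue={z}
  b2: def={g} ue=∅
  b3: def={g,z} ue=∅
  b4: def={k} ue={z}
  b5: def={c,k} ue={c}
  b6: def={k,z} ue={c}
  b7: def={c,z} ue=∅

Live sets:
  live b0: ∅→{c,z}
  live b1: {z}→{c}
  live b2: {c}→{c}
  live b3: {c}→{c,z}
  live b4: {z}→∅
  live b5: {c}→{c}
  live b6: {c}→∅
  live b7: ∅→∅

Interference:
  c↔{g,k,z}
  g↔{c,z}
  k↔{c,z}
  z↔{c,g,k}

N(g) = ["c", "z"]

Answer: ["c", "z"]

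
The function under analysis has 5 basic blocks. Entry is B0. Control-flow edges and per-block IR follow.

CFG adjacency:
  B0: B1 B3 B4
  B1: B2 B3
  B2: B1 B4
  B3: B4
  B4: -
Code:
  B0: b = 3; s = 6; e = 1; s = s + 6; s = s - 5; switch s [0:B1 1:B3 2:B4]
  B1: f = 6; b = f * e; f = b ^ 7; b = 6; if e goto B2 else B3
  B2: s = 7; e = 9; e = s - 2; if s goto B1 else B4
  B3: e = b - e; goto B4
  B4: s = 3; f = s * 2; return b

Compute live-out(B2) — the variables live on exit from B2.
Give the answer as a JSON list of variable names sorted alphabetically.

Block summaries:
  B0: def={b,e,s} ue=∅
  B1: def={b,f} ue={e}
  B2: def={e,s} ue=∅
  B3: def={e} ue={b,e}
  B4: def={f,s} ue={b}

Liveness:
  B0: in=∅ out={b,e}
  B1: in={e} out={b,e}
  B2: in={b} out={b,e}
  B3: in={b,e} out={b}
  B4: in={b} out=∅

live-out(B2) = ["b", "e"]

Answer: ["b", "e"]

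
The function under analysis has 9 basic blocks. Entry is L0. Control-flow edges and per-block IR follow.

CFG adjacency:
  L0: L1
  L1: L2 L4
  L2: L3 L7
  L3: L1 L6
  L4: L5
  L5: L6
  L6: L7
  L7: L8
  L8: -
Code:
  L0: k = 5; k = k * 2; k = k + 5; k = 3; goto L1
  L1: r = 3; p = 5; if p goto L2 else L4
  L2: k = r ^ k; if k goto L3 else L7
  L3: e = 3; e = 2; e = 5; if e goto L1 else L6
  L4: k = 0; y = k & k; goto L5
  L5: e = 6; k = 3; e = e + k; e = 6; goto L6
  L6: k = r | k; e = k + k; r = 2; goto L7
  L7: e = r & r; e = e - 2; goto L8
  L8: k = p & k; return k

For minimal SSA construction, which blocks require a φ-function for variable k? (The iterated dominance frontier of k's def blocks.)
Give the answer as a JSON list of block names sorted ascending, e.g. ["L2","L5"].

idom tree: L1←L0 L2←L1 L3←L2 L4←L1 L5←L4 L6←L1 L7←L1 L8←L7
Dom∩ at merges:
  L1: preds {L0,L3}: {L0} ∩ {L0,L1,L2,L3} = {L0}; idom=L0
  L6: preds {L3,L5}: {L0,L1,L2,L3} ∩ {L0,L1,L4,L5} = {L0,L1}; idom=L1
  L7: preds {L2,L6}: {L0,L1,L2} ∩ {L0,L1,L6} = {L0,L1}; idom=L1

Frontier:
  join L1 pred L0: · stop@L0
  join L1 pred L3: L3→L2→L1 stop@L0
  join L6 pred L3: L3→L2 stop@L1
  join L6 pred L5: L5→L4 stop@L1
  join L7 pred L2: L2 stop@L1
  join L7 pred L6: L6 stop@L1
  L0 → ∅
  L1 → {L1}
  L2 → {L1,L6,L7}
  L3 → {L1,L6}
  L4 → {L6}
  L5 → {L6}
  L6 → {L7}
  L7 → ∅
  L8 → ∅

φ for k: defs {L0,L2,L4,L5,L6,L8}
  DF⁺ = {L1,L6,L7}

Answer: ["L1", "L6", "L7"]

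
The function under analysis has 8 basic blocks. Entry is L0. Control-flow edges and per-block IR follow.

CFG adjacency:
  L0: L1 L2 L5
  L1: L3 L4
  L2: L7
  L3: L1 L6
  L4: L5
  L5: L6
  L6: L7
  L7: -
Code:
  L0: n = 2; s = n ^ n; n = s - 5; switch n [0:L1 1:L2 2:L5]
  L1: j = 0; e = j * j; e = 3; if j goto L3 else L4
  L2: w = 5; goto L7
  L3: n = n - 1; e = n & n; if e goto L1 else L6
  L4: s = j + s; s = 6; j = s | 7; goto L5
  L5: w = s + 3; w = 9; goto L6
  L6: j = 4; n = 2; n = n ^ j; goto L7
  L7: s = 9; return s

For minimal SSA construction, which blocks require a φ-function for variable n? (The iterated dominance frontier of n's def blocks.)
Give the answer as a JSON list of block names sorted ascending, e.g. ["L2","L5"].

Answer: ["L1", "L5", "L6", "L7"]

Derivation:
idom tree: L1←L0 L2←L0 L3←L1 L4←L1 L5←L0 L6←L0 L7←L0
Dom at joins:
  L1: preds {L0,L3}: {L0} ∩ {L0,L1,L3} = {L0}; idom=L0
  L5: preds {L0,L4}: {L0} ∩ {L0,L1,L4} = {L0}; idom=L0
  L6: preds {L3,L5}: {L0,L1,L3} ∩ {L0,L5} = {L0}; idom=L0
  L7: preds {L2,L6}: {L0,L2} ∩ {L0,L6} = {L0}; idom=L0

DF derivation:
  L1←L0: walk · to L0
  L1←L3: walk L3→L1 to L0
  L5←L0: walk · to L0
  L5←L4: walk L4→L1 to L0
  L6←L3: walk L3→L1 to L0
  L6←L5: walk L5 to L0
  L7←L2: walk L2 to L0
  L7←L6: walk L6 to L0
  L0 → ∅
  L1 → {L1,L5,L6}
  L2 → {L7}
  L3 → {L1,L6}
  L4 → {L5}
  L5 → {L6}
  L6 → {L7}
  L7 → ∅

φ for n: defs {L0,L3,L6}
  DF⁺ = {L1,L5,L6,L7}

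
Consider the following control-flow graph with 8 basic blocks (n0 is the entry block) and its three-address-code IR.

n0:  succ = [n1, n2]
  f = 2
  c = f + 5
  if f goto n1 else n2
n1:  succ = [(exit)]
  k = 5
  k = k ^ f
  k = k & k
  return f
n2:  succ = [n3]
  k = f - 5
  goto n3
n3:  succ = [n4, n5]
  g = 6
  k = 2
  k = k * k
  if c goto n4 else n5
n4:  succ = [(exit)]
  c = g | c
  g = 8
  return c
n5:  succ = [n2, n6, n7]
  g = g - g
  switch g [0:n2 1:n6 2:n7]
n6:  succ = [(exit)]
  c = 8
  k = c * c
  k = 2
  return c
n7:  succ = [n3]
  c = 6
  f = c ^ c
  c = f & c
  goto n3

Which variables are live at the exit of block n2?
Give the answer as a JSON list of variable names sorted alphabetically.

Answer: ["c", "f"]

Analysis:
Per-block:
  n0: def={c,f} ue=∅
  n1: def={k} ue={f}
  n2: def={k} ue={f}
  n3: def={g,k} ue={c}
  n4: def={c,g} ue={c,g}
  n5: def={g} ue={g}
  n6: def={c,k} ue=∅
  n7: def={c,f} ue=∅

Liveness:
  live n0: ∅→{c,f}
  live n1: {f}→∅
  live n2: {c,f}→{c,f}
  live n3: {c,f}→{c,f,g}
  live n4: {c,g}→∅
  live n5: {c,f,g}→{c,f}
  live n6: ∅→∅
  live n7: ∅→{c,f}

live-out(n2) = ["c", "f"]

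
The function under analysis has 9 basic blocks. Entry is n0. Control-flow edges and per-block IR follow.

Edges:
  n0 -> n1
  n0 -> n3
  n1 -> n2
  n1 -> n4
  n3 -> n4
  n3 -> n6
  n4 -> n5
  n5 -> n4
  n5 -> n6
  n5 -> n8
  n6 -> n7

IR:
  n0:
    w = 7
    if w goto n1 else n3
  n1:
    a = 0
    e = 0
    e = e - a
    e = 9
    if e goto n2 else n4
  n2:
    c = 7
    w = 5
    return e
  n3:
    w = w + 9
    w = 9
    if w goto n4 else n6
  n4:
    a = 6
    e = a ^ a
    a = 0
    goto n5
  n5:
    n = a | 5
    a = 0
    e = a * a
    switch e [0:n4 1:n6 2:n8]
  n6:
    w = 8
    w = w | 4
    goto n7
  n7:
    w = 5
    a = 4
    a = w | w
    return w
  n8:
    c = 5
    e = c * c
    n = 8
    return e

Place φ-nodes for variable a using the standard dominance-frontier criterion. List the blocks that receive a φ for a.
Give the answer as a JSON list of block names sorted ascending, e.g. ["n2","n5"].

idom tree: n1←n0 n2←n1 n3←n0 n4←n0 n5←n4 n6←n0 n7←n6 n8←n5
Join-block Dom:
  n4: preds {n1,n3,n5}: {n0,n1} ∩ {n0,n3} ∩ {n0,n4,n5} = {n0}; idom=n0
  n6: preds {n3,n5}: {n0,n3} ∩ {n0,n4,n5} = {n0}; idom=n0

Frontier:
  join n4 pred n1: n1 stop@n0
  join n4 pred n3: n3 stop@n0
  join n4 pred n5: n5→n4 stop@n0
  join n6 pred n3: n3 stop@n0
  join n6 pred n5: n5→n4 stop@n0
  n0: DF=∅
  n1: DF={n4}
  n2: DF=∅
  n3: DF={n4,n6}
  n4: DF={n4,n6}
  n5: DF={n4,n6}
  n6: DF=∅
  n7: DF=∅
  n8: DF=∅

φ for a: defs {n1,n4,n5,n7}
  DF⁺ = {n4,n6}

Answer: ["n4", "n6"]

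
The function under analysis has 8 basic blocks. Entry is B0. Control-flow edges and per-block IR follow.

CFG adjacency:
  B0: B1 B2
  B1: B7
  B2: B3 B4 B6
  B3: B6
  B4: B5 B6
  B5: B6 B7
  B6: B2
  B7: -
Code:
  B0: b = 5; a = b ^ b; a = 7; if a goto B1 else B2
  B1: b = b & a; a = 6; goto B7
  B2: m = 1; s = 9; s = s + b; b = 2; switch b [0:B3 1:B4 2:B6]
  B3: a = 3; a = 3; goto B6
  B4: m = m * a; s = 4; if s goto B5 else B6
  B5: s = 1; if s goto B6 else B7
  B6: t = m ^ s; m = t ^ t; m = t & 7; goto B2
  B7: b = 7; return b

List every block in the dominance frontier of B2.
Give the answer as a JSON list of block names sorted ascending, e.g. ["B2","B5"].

Answer: ["B2", "B7"]

Working:
idom tree: B1←B0 B2←B0 B3←B2 B4←B2 B5←B4 B6←B2 B7←B0
Join-block Dom:
  B2: preds {B0,B6}: {B0} ∩ {B0,B2,B6} = {B0}; idom=B0
  B6: preds {B2,B3,B4,B5}: {B0,B2} ∩ {B0,B2,B3} ∩ {B0,B2,B4} ∩ {B0,B2,B4,B5} = {B0,B2}; idom=B2
  B7: preds {B1,B5}: {B0,B1} ∩ {B0,B2,B4,B5} = {B0}; idom=B0

Frontier:
  B2←B0: walk · to B0
  B2←B6: walk B6→B2 to B0
  B6←B2: walk · to B2
  B6←B3: walk B3 to B2
  B6←B4: walk B4 to B2
  B6←B5: walk B5→B4 to B2
  B7←B1: walk B1 to B0
  B7←B5: walk B5→B4→B2 to B0
  DF(B0)=∅
  DF(B1)={B7}
  DF(B2)={B2,B7}
  DF(B3)={B6}
  DF(B4)={B6,B7}
  DF(B5)={B6,B7}
  DF(B6)={B2}
  DF(B7)=∅

DF(B2) = ["B2", "B7"]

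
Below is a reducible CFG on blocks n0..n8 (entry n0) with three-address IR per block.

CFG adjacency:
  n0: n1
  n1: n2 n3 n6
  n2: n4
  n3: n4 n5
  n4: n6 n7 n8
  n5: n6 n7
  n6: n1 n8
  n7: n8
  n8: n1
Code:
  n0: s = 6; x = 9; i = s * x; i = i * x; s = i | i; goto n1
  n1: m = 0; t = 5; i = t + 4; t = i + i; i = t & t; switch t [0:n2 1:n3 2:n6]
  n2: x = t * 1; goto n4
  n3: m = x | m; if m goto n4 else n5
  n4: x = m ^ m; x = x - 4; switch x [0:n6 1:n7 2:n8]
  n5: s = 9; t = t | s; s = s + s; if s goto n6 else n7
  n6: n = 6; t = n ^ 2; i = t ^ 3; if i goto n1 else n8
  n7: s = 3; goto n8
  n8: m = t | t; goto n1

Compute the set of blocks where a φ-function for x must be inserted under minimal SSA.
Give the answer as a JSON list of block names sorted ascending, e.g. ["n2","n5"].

idom tree: n1←n0 n2←n1 n3←n1 n4←n1 n5←n3 n6←n1 n7←n1 n8←n1
Join-block Dom:
  n1: preds {n0,n6,n8}: {n0} ∩ {n0,n1,n6} ∩ {n0,n1,n8} = {n0}; idom=n0
  n4: preds {n2,n3}: {n0,n1,n2} ∩ {n0,n1,n3} = {n0,n1}; idom=n1
  n6: preds {n1,n4,n5}: {n0,n1} ∩ {n0,n1,n4} ∩ {n0,n1,n3,n5} = {n0,n1}; idom=n1
  n7: preds {n4,n5}: {n0,n1,n4} ∩ {n0,n1,n3,n5} = {n0,n1}; idom=n1
  n8: preds {n4,n6,n7}: {n0,n1,n4} ∩ {n0,n1,n6} ∩ {n0,n1,n7} = {n0,n1}; idom=n1

DF derivation:
  join n1 pred n0: · stop@n0
  join n1 pred n6: n6→n1 stop@n0
  join n1 pred n8: n8→n1 stop@n0
  join n4 pred n2: n2 stop@n1
  join n4 pred n3: n3 stop@n1
  join n6 pred n1: · stop@n1
  join n6 pred n4: n4 stop@n1
  join n6 pred n5: n5→n3 stop@n1
  join n7 pred n4: n4 stop@n1
  join n7 pred n5: n5→n3 stop@n1
  join n8 pred n4: n4 stop@n1
  join n8 pred n6: n6 stop@n1
  join n8 pred n7: n7 stop@n1
  n0 → ∅
  n1 → {n1}
  n2 → {n4}
  n3 → {n4,n6,n7}
  n4 → {n6,n7,n8}
  n5 → {n6,n7}
  n6 → {n1,n8}
  n7 → {n8}
  n8 → {n1}

φ for x: defs {n0,n2,n4}
  DF⁺ = {n1,n4,n6,n7,n8}

Answer: ["n1", "n4", "n6", "n7", "n8"]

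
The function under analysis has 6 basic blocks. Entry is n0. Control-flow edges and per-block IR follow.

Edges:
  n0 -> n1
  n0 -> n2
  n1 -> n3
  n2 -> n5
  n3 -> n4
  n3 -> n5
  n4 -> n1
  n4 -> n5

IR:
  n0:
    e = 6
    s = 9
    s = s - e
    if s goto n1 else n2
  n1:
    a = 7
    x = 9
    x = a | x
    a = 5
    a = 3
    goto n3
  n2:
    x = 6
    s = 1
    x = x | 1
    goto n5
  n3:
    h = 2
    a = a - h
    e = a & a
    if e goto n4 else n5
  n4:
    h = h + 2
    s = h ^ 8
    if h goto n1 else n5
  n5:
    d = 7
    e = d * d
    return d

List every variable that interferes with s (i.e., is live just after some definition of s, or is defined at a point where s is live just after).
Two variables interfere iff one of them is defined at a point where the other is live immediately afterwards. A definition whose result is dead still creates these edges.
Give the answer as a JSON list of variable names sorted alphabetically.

Answer: ["e", "h", "x"]

Working:
Per-block:
  n0 def {e,s} use ∅
  n1 def {a,x} use ∅
  n2 def {s,x} use ∅
  n3 def {a,e,h} use {a}
  n4 def {h,s} use {h}
  n5 def {d,e} use ∅

Liveness:
  n0: in=∅ out=∅
  n1: in=∅ out={a}
  n2: in=∅ out=∅
  n3: in={a} out={h}
  n4: in={h} out=∅
  n5: in=∅ out=∅

Conflict graph:
  a: {h,x}
  d: {e}
  e: {d,h,s}
  h: {a,e,s}
  s: {e,h,x}
  x: {a,s}

N(s) = ["e", "h", "x"]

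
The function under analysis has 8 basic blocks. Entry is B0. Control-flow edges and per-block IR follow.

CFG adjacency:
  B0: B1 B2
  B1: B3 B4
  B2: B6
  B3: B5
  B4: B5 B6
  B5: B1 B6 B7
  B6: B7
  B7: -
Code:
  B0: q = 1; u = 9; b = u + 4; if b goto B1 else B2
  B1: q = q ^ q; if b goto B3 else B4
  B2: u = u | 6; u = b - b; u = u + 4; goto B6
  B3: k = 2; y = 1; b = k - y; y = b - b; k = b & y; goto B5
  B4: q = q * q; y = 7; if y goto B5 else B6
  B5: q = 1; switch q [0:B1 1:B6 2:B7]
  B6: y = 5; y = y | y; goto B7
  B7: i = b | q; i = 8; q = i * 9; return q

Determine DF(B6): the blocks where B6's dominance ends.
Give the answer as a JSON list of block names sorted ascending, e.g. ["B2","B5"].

idom tree: B1←B0 B2←B0 B3←B1 B4←B1 B5←B1 B6←B0 B7←B0
Join-block Dom:
  B1: preds {B0,B5}: {B0} ∩ {B0,B1,B5} = {B0}; idom=B0
  B5: preds {B3,B4}: {B0,B1,B3} ∩ {B0,B1,B4} = {B0,B1}; idom=B1
  B6: preds {B2,B4,B5}: {B0,B2} ∩ {B0,B1,B4} ∩ {B0,B1,B5} = {B0}; idom=B0
  B7: preds {B5,B6}: {B0,B1,B5} ∩ {B0,B6} = {B0}; idom=B0

DF walk-up:
  join B1 pred B0: · stop@B0
  join B1 pred B5: B5→B1 stop@B0
  join B5 pred B3: B3 stop@B1
  join B5 pred B4: B4 stop@B1
  join B6 pred B2: B2 stop@B0
  join B6 pred B4: B4→B1 stop@B0
  join B6 pred B5: B5→B1 stop@B0
  join B7 pred B5: B5→B1 stop@B0
  join B7 pred B6: B6 stop@B0
  DF(B0)=∅
  DF(B1)={B1,B6,B7}
  DF(B2)={B6}
  DF(B3)={B5}
  DF(B4)={B5,B6}
  DF(B5)={B1,B6,B7}
  DF(B6)={B7}
  DF(B7)=∅

DF(B6) = ["B7"]

Answer: ["B7"]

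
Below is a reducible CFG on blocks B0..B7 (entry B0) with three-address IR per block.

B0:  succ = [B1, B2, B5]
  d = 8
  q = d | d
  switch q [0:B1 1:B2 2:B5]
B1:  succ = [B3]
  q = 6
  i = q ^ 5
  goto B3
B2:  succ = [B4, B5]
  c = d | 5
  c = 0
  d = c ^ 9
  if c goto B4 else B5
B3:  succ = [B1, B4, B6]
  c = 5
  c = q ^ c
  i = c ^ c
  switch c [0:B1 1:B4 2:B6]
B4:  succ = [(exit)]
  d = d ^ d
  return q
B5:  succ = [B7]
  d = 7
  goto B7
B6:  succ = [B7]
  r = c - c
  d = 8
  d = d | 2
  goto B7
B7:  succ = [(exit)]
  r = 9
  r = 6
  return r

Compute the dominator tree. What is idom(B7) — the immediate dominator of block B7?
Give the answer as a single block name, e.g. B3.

idom tree: B1←B0 B2←B0 B3←B1 B4←B0 B5←B0 B6←B3 B7←B0
Dom at joins:
  B1: preds {B0,B3}: {B0} ∩ {B0,B1,B3} = {B0}; idom=B0
  B4: preds {B2,B3}: {B0,B2} ∩ {B0,B1,B3} = {B0}; idom=B0
  B5: preds {B0,B2}: {B0} ∩ {B0,B2} = {B0}; idom=B0
  B7: preds {B5,B6}: {B0,B5} ∩ {B0,B1,B3,B6} = {B0}; idom=B0

idom(B7) = B0

Answer: B0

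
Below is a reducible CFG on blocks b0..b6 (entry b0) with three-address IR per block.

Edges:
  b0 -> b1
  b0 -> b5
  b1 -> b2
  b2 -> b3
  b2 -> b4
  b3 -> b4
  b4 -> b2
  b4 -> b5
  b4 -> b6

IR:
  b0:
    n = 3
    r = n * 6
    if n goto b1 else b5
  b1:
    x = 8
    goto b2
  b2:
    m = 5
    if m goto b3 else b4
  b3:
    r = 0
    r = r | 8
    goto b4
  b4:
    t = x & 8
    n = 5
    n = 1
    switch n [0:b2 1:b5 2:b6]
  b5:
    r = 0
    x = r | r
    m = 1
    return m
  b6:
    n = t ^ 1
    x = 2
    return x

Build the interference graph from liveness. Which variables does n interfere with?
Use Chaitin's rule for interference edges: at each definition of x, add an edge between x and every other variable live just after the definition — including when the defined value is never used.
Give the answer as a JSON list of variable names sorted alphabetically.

Answer: ["r", "t", "x"]

Working:
Block summaries:
  b0 def {n,r} use ∅
  b1 def {x} use ∅
  b2 def {m} use ∅
  b3 def {r} use ∅
  b4 def {n,t} use {x}
  b5 def {m,r,x} use ∅
  b6 def {n,x} use {t}

Liveness:
  b0 li=∅ lo=∅
  b1 li=∅ lo={x}
  b2 li={x} lo={x}
  b3 li={x} lo={x}
  b4 li={x} lo={t,x}
  b5 li=∅ lo=∅
  b6 li={t} lo=∅

Interfere edges:
  m — {x}
  n — {r,t,x}
  r — {n,x}
  t — {n,x}
  x — {m,n,r,t}

N(n) = ["r", "t", "x"]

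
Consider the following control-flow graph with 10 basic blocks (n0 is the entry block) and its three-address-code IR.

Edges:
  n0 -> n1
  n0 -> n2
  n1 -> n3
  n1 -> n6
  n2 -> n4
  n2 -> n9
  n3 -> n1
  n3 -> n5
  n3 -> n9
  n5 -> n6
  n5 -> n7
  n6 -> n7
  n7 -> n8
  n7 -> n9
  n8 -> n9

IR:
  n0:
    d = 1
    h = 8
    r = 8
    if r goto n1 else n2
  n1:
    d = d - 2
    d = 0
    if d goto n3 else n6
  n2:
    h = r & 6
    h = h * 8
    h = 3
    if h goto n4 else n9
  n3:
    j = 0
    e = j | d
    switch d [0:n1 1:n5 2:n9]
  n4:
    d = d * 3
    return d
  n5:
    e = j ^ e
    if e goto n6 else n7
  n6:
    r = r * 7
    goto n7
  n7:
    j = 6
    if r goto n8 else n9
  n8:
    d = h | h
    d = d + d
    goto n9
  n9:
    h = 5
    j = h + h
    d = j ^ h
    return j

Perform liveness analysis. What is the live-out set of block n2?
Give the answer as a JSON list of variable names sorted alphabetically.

Block summaries:
  n0: {d,h,r} / ∅
  n1: {d} / {d}
  n2: {h} / {r}
  n3: {e,j} / {d}
  n4: {d} / {d}
  n5: {e} / {e,j}
  n6: {r} / {r}
  n7: {j} / {r}
  n8: {d} / {h}
  n9: {d,h,j} / ∅

Live sets:
  live n0: ∅→{d,h,r}
  live n1: {d,h,r}→{d,h,r}
  live n2: {d,r}→{d}
  live n3: {d,h,r}→{d,e,h,j,r}
  live n4: {d}→∅
  live n5: {e,h,j,r}→{h,r}
  live n6: {h,r}→{h,r}
  live n7: {h,r}→{h}
  live n8: {h}→∅
  live n9: ∅→∅

live-out(n2) = ["d"]

Answer: ["d"]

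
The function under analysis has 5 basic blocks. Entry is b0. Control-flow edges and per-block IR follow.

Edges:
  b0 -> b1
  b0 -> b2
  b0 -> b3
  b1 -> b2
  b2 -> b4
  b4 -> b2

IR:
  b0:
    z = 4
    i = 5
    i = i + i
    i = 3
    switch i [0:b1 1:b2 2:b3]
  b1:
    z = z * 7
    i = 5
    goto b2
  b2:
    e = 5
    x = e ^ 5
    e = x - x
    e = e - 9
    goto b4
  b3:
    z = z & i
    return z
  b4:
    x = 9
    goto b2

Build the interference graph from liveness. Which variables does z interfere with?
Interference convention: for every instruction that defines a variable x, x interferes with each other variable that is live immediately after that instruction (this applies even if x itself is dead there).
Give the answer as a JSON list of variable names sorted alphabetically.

def/use:
  b0: {i,z} / ∅
  b1: {i,z} / {z}
  b2: {e,x} / ∅
  b3: {z} / {i,z}
  b4: {x} / ∅

Live sets:
  b0: in=∅ out={i,z}
  b1: in={z} out=∅
  b2: in=∅ out=∅
  b3: in={i,z} out=∅
  b4: in=∅ out=∅

Conflict graph:
  e — ∅
  i — {z}
  x — ∅
  z — {i}

N(z) = ["i"]

Answer: ["i"]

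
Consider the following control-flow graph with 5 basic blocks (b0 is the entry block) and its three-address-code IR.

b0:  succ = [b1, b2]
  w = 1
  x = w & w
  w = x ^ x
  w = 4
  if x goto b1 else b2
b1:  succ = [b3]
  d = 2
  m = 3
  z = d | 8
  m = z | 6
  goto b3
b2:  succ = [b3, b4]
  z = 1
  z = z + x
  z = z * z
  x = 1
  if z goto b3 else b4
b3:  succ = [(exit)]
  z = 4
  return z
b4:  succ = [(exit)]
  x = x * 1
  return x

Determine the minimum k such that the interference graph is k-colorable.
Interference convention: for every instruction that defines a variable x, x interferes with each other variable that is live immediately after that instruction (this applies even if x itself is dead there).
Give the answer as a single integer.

def/use:
  b0 def {w,x} use ∅
  b1 def {d,m,z} use ∅
  b2 def {x,z} use {x}
  b3 def {z} use ∅
  b4 def {x} use {x}

Backward fixpoint:
  b0 li=∅ lo={x}
  b1 li=∅ lo=∅
  b2 li={x} lo={x}
  b3 li=∅ lo=∅
  b4 li={x} lo=∅

Interference:
  d: {m}
  m: {d}
  w: {x}
  x: {w,z}
  z: {x}

Registers:
  clique {d,m} ⇒ need ≥ 2
  2-colouring: R0={d,x}  R1={m,w,z}
  χ = 2

Answer: 2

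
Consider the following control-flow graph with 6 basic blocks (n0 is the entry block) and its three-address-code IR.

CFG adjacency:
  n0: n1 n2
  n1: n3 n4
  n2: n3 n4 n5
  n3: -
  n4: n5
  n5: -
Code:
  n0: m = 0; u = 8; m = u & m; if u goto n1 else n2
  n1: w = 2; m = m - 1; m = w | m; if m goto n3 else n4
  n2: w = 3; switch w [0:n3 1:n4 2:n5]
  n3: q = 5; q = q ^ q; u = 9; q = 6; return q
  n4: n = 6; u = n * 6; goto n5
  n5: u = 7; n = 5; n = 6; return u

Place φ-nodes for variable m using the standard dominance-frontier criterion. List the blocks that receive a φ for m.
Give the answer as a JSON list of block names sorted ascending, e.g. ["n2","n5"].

idom tree: n1←n0 n2←n0 n3←n0 n4←n0 n5←n0
Dom at joins:
  n3: preds {n1,n2}: {n0,n1} ∩ {n0,n2} = {n0}; idom=n0
  n4: preds {n1,n2}: {n0,n1} ∩ {n0,n2} = {n0}; idom=n0
  n5: preds {n2,n4}: {n0,n2} ∩ {n0,n4} = {n0}; idom=n0

Frontier:
  join n3 pred n1: n1 stop@n0
  join n3 pred n2: n2 stop@n0
  join n4 pred n1: n1 stop@n0
  join n4 pred n2: n2 stop@n0
  join n5 pred n2: n2 stop@n0
  join n5 pred n4: n4 stop@n0
  DF(n0)=∅
  DF(n1)={n3,n4}
  DF(n2)={n3,n4,n5}
  DF(n3)=∅
  DF(n4)={n5}
  DF(n5)=∅

φ for m: defs {n0,n1}
  DF⁺ = {n3,n4,n5}

Answer: ["n3", "n4", "n5"]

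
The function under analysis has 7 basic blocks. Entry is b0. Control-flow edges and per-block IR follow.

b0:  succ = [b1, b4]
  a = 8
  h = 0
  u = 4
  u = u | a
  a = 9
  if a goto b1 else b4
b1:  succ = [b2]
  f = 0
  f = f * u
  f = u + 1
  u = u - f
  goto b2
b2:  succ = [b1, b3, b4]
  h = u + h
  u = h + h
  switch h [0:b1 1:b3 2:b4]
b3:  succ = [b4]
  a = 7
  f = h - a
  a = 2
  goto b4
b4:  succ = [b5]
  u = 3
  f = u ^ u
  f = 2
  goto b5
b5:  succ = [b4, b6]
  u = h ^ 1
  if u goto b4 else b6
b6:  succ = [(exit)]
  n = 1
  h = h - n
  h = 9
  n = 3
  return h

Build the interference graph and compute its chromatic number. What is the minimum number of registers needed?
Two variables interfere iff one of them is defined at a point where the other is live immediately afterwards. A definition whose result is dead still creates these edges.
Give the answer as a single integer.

def/use:
  b0: {a,h,u} / ∅
  b1: {f,u} / {u}
  b2: {h,u} / {h,u}
  b3: {a,f} / {h}
  b4: {f,u} / ∅
  b5: {u} / {h}
  b6: {h,n} / {h}

Live sets:
  live b0: ∅→{h,u}
  live b1: {h,u}→{h,u}
  live b2: {h,u}→{h,u}
  live b3: {h}→{h}
  live b4: {h}→{h}
  live b5: {h}→{h}
  live b6: {h}→∅

Interference:
  a — {h,u}
  f — {h,u}
  h — {a,f,n,u}
  n — {h}
  u — {a,f,h}

Chromatic number:
  {a,h,u} pairwise interfere (3-clique) ⇒ χ ≥ 3
  3-colouring: R0={h}  R1={n,u}  R2={a,f}
  χ = 3

Answer: 3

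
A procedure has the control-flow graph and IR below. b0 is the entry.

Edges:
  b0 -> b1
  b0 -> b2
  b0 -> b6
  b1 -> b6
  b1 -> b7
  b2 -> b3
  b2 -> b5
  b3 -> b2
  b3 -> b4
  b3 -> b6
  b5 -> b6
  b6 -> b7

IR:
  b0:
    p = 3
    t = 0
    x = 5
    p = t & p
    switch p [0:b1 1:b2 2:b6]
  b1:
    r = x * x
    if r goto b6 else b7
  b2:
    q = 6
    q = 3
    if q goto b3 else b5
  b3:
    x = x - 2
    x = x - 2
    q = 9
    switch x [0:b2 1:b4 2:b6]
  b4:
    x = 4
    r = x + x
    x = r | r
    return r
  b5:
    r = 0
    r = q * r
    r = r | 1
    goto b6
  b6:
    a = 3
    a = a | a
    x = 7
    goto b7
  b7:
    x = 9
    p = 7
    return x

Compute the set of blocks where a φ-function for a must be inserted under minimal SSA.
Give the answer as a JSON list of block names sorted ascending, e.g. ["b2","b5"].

Answer: ["b7"]

Working:
idom tree: b1←b0 b2←b0 b3←b2 b4←b3 b5←b2 b6←b0 b7←b0
Dom∩ at merges:
  b2: preds {b0,b3}: {b0} ∩ {b0,b2,b3} = {b0}; idom=b0
  b6: preds {b0,b1,b3,b5}: {b0} ∩ {b0,b1} ∩ {b0,b2,b3} ∩ {b0,b2,b5} = {b0}; idom=b0
  b7: preds {b1,b6}: {b0,b1} ∩ {b0,b6} = {b0}; idom=b0

Frontier:
  join b2 pred b0: · stop@b0
  join b2 pred b3: b3→b2 stop@b0
  join b6 pred b0: · stop@b0
  join b6 pred b1: b1 stop@b0
  join b6 pred b3: b3→b2 stop@b0
  join b6 pred b5: b5→b2 stop@b0
  join b7 pred b1: b1 stop@b0
  join b7 pred b6: b6 stop@b0
  b0 → ∅
  b1 → {b6,b7}
  b2 → {b2,b6}
  b3 → {b2,b6}
  b4 → ∅
  b5 → {b6}
  b6 → {b7}
  b7 → ∅

φ for a: defs {b6}
  DF⁺ = {b7}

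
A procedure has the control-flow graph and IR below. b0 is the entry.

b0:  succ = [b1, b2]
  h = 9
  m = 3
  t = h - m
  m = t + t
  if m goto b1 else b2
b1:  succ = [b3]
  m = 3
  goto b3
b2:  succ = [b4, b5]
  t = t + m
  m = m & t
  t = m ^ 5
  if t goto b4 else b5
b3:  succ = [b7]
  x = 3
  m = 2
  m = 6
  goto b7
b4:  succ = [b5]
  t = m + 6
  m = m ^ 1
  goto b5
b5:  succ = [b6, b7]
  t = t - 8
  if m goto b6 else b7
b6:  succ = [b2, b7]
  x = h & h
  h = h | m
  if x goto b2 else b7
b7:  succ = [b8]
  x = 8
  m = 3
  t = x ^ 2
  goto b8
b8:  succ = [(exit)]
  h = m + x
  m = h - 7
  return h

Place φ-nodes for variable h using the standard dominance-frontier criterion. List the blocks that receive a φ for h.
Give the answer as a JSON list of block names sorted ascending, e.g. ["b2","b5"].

idom tree: b1←b0 b2←b0 b3←b1 b4←b2 b5←b2 b6←b5 b7←b0 b8←b7
Join-block Dom:
  b2: preds {b0,b6}: {b0} ∩ {b0,b2,b5,b6} = {b0}; idom=b0
  b5: preds {b2,b4}: {b0,b2} ∩ {b0,b2,b4} = {b0,b2}; idom=b2
  b7: preds {b3,b5,b6}: {b0,b1,b3} ∩ {b0,b2,b5} ∩ {b0,b2,b5,b6} = {b0}; idom=b0

Frontier:
  join b2 pred b0: · stop@b0
  join b2 pred b6: b6→b5→b2 stop@b0
  join b5 pred b2: · stop@b2
  join b5 pred b4: b4 stop@b2
  join b7 pred b3: b3→b1 stop@b0
  join b7 pred b5: b5→b2 stop@b0
  join b7 pred b6: b6→b5→b2 stop@b0
  b0 → ∅
  b1 → {b7}
  b2 → {b2,b7}
  b3 → {b7}
  b4 → {b5}
  b5 → {b2,b7}
  b6 → {b2,b7}
  b7 → ∅
  b8 → ∅

φ for h: defs {b0,b6,b8}
  DF⁺ = {b2,b7}

Answer: ["b2", "b7"]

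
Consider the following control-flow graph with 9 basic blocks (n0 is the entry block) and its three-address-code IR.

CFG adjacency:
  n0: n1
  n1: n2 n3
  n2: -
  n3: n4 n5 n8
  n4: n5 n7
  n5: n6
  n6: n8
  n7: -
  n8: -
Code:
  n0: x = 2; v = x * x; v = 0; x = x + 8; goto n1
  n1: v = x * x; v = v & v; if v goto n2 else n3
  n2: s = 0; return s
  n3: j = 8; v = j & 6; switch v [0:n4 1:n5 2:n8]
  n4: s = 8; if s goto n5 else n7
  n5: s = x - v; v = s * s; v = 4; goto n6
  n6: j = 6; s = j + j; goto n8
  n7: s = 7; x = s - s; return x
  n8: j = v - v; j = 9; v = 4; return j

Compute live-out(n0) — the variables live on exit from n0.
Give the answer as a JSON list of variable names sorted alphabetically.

def/use:
  n0: def={v,x} ue=∅
  n1: def={v} ue={x}
  n2: def={s} ue=∅
  n3: def={j,v} ue=∅
  n4: def={s} ue=∅
  n5: def={s,v} ue={v,x}
  n6: def={j,s} ue=∅
  n7: def={s,x} ue=∅
  n8: def={j,v} ue={v}

Liveness:
  n0 li=∅ lo={x}
  n1 li={x} lo={x}
  n2 li=∅ lo=∅
  n3 li={x} lo={v,x}
  n4 li={v,x} lo={v,x}
  n5 li={v,x} lo={v}
  n6 li={v} lo={v}
  n7 li=∅ lo=∅
  n8 li={v} lo=∅

live-out(n0) = ["x"]

Answer: ["x"]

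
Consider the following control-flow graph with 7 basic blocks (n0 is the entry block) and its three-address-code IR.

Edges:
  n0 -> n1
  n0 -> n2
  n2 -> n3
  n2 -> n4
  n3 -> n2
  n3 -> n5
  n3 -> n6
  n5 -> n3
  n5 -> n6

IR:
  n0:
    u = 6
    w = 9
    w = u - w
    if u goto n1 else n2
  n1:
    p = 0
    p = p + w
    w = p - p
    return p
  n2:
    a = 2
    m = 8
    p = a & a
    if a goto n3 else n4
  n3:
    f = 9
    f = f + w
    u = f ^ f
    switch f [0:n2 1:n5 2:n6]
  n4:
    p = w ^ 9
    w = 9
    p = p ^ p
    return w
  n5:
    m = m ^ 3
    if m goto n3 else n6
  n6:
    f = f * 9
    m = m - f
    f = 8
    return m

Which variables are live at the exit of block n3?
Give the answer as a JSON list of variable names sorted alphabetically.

Per-block:
  n0: def={u,w} ue=∅
  n1: def={p,w} ue={w}
  n2: def={a,m,p} ue=∅
  n3: def={f,u} ue={w}
  n4: def={p,w} ue={w}
  n5: def={m} ue={m}
  n6: def={f,m} ue={f,m}

Live sets:
  n0: in=∅ out={w}
  n1: in={w} out=∅
  n2: in={w} out={m,w}
  n3: in={m,w} out={f,m,w}
  n4: in={w} out=∅
  n5: in={f,m,w} out={f,m,w}
  n6: in={f,m} out=∅

live-out(n3) = ["f", "m", "w"]

Answer: ["f", "m", "w"]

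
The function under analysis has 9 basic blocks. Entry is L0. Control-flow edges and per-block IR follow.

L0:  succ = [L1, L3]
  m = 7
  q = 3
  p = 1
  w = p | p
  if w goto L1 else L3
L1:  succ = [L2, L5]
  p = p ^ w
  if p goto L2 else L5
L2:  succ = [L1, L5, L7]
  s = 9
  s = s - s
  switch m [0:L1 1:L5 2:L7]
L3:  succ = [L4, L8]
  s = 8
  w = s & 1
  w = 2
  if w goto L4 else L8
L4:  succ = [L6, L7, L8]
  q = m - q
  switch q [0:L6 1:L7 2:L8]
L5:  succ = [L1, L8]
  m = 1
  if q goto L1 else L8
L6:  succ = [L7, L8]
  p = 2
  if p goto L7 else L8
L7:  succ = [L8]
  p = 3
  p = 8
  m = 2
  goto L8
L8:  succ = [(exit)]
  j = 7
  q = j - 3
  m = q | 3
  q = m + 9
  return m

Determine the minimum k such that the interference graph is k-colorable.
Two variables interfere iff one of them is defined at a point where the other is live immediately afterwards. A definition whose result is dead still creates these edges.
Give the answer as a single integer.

Answer: 5

Derivation:
Block summaries:
  L0: def={m,p,q,w} ue=∅
  L1: def={p} ue={p,w}
  L2: def={s} ue={m}
  L3: def={s,w} ue=∅
  L4: def={q} ue={m,q}
  L5: def={m} ue={q}
  L6: def={p} ue=∅
  L7: def={m,p} ue=∅
  L8: def={j,m,q} ue=∅

Live sets:
  L0 li=∅ lo={m,p,q,w}
  L1 li={m,p,q,w} lo={m,p,q,w}
  L2 li={m,p,q,w} lo={m,p,q,w}
  L3 li={m,q} lo={m,q}
  L4 li={m,q} lo=∅
  L5 li={p,q,w} lo={m,p,q,w}
  L6 li=∅ lo=∅
  L7 li=∅ lo=∅
  L8 li=∅ lo=∅

Interference:
  j: ∅
  m: {p,q,s,w}
  p: {m,q,s,w}
  q: {m,p,s,w}
  s: {m,p,q,w}
  w: {m,p,q,s}

Chromatic number:
  {m,p,q,s,w} pairwise interfere (5-clique) ⇒ χ ≥ 5
  assign j→r0 m→r0 p→r1 q→r2 s→r3 w→r4 — no edge inside a register ⇒ χ ≤ 5
  χ = 5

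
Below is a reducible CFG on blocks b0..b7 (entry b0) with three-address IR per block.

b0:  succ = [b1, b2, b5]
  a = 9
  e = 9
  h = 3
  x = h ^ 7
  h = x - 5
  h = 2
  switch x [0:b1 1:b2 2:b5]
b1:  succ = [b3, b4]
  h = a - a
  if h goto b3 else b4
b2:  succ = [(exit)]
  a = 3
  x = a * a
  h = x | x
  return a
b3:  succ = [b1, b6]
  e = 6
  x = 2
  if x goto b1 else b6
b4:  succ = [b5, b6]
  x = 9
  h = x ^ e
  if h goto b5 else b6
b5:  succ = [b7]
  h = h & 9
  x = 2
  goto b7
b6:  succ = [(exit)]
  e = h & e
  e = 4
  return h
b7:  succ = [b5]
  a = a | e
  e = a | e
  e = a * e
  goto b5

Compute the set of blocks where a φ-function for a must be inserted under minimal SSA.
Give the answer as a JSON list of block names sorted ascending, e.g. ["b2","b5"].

Answer: ["b5"]

Analysis:
idom tree: b1←b0 b2←b0 b3←b1 b4←b1 b5←b0 b6←b1 b7←b5
Join-block Dom:
  b1: preds {b0,b3}: {b0} ∩ {b0,b1,b3} = {b0}; idom=b0
  b5: preds {b0,b4,b7}: {b0} ∩ {b0,b1,b4} ∩ {b0,b5,b7} = {b0}; idom=b0
  b6: preds {b3,b4}: {b0,b1,b3} ∩ {b0,b1,b4} = {b0,b1}; idom=b1

DF derivation:
  b1←b0: walk · to b0
  b1←b3: walk b3→b1 to b0
  b5←b0: walk · to b0
  b5←b4: walk b4→b1 to b0
  b5←b7: walk b7→b5 to b0
  b6←b3: walk b3 to b1
  b6←b4: walk b4 to b1
  b0: DF=∅
  b1: DF={b1,b5}
  b2: DF=∅
  b3: DF={b1,b6}
  b4: DF={b5,b6}
  b5: DF={b5}
  b6: DF=∅
  b7: DF={b5}

φ for a: defs {b0,b2,b7}
  DF⁺ = {b5}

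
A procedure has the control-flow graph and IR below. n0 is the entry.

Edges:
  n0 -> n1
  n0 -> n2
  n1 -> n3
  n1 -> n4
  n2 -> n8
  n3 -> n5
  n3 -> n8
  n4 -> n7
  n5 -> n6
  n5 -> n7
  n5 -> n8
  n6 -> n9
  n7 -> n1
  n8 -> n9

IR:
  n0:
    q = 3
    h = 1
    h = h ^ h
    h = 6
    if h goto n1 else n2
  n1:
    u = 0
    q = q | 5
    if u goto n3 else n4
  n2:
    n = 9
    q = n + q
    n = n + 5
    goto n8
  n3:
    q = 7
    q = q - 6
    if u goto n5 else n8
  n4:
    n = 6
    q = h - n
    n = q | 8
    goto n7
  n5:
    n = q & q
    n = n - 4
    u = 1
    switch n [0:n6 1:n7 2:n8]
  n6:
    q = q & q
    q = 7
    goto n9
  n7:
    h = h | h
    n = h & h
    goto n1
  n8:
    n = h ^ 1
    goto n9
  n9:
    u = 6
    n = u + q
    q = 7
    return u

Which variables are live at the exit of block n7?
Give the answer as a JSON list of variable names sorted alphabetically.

def/use:
  n0 def {h,q} use ∅
  n1 def {q,u} use {q}
  n2 def {n,q} use {q}
  n3 def {q} use {u}
  n4 def {n,q} use {h}
  n5 def {n,u} use {q}
  n6 def {q} use {q}
  n7 def {h,n} use {h}
  n8 def {n} use {h}
  n9 def {n,q,u} use {q}

Liveness:
  live n0: ∅→{h,q}
  live n1: {h,q}→{h,u}
  live n2: {h,q}→{h,q}
  live n3: {h,u}→{h,q}
  live n4: {h}→{h,q}
  live n5: {h,q}→{h,q}
  live n6: {q}→{q}
  live n7: {h,q}→{h,q}
  live n8: {h,q}→{q}
  live n9: {q}→∅

live-out(n7) = ["h", "q"]

Answer: ["h", "q"]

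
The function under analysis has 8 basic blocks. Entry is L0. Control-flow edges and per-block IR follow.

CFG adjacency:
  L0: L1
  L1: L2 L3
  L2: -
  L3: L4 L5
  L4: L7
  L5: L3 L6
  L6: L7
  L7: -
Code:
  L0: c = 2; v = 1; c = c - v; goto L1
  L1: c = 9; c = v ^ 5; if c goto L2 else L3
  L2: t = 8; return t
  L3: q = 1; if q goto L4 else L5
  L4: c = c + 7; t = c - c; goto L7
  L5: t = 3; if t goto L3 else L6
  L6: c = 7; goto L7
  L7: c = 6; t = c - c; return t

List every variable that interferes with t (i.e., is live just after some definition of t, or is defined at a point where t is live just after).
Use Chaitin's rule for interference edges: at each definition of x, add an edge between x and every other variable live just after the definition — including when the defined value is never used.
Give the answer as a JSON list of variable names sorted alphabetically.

Per-block:
  L0: def={c,v} ue=∅
  L1: def={c} ue={v}
  L2: def={t} ue=∅
  L3: def={q} ue=∅
  L4: def={c,t} ue={c}
  L5: def={t} ue=∅
  L6: def={c} ue=∅
  L7: def={c,t} ue=∅

Backward fixpoint:
  live L0: ∅→{v}
  live L1: {v}→{c}
  live L2: ∅→∅
  live L3: {c}→{c}
  live L4: {c}→∅
  live L5: {c}→{c}
  live L6: ∅→∅
  live L7: ∅→∅

Interference:
  c↔{q,t,v}
  q↔{c}
  t↔{c}
  v↔{c}

N(t) = ["c"]

Answer: ["c"]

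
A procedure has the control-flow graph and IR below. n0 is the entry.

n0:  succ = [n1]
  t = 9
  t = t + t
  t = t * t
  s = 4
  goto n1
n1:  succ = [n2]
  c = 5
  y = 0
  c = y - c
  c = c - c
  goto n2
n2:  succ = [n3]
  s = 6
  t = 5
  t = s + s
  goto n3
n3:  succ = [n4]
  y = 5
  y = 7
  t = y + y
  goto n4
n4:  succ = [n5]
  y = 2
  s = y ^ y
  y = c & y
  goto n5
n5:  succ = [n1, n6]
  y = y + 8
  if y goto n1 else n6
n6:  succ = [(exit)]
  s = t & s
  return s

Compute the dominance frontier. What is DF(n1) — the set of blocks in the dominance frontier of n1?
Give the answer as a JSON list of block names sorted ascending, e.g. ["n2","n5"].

idom tree: n1←n0 n2←n1 n3←n2 n4←n3 n5←n4 n6←n5
Dom at joins:
  n1: preds {n0,n5}: {n0} ∩ {n0,n1,n2,n3,n4,n5} = {n0}; idom=n0

DF walk-up:
  join n1 pred n0: · stop@n0
  join n1 pred n5: n5→n4→n3→n2→n1 stop@n0
  DF(n0)=∅
  DF(n1)={n1}
  DF(n2)={n1}
  DF(n3)={n1}
  DF(n4)={n1}
  DF(n5)={n1}
  DF(n6)=∅

DF(n1) = ["n1"]

Answer: ["n1"]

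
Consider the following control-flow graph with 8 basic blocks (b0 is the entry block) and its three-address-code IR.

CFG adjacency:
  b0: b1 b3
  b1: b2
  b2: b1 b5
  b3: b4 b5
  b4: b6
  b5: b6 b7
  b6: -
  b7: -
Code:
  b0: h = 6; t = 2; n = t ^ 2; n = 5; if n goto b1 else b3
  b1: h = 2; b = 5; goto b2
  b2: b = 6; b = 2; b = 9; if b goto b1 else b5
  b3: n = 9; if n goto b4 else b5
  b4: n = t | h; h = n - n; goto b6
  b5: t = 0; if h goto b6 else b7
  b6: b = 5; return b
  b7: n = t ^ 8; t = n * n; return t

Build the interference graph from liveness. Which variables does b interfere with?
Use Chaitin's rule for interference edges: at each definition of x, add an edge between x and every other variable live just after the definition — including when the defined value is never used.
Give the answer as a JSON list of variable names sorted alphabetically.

def/use:
  b0: {h,n,t} / ∅
  b1: {b,h} / ∅
  b2: {b} / ∅
  b3: {n} / ∅
  b4: {h,n} / {h,t}
  b5: {t} / {h}
  b6: {b} / ∅
  b7: {n,t} / {t}

Liveness:
  live b0: ∅→{h,t}
  live b1: ∅→{h}
  live b2: {h}→{h}
  live b3: {h,t}→{h,t}
  live b4: {h,t}→∅
  live b5: {h}→{t}
  live b6: ∅→∅
  live b7: {t}→∅

Interference:
  b↔{h}
  h↔{b,n,t}
  n↔{h,t}
  t↔{h,n}

N(b) = ["h"]

Answer: ["h"]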